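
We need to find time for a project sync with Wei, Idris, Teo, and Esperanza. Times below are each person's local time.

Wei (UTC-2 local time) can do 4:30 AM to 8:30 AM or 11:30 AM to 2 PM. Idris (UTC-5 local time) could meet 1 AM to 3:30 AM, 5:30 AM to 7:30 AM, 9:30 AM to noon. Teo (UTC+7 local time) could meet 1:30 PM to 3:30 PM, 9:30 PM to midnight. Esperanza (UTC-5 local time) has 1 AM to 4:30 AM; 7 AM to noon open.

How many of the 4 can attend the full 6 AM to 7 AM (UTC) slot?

2

Wei in UTC: 06:30-10:30, 13:30-16:00 (add 2h to convert from UTC-2).
Idris in UTC: 06:00-08:30, 10:30-12:30, 14:30-17:00 (add 5h to convert from UTC-5).
Teo in UTC: 06:30-08:30, 14:30-17:00 (subtract 7h to convert from UTC+7).
Esperanza in UTC: 06:00-09:30, 12:00-17:00 (add 5h to convert from UTC-5).
Idris and Esperanza can make the full 06:00-07:00 slot — that's 2.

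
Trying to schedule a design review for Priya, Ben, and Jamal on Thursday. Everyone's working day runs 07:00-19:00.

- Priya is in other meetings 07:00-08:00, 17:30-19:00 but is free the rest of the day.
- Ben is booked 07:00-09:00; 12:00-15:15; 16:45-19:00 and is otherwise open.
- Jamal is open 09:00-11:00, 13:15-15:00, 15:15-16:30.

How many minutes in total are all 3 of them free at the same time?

195

Priya free: 08:00-17:30 (invert busy blocks within the working day).
Ben free: 09:00-12:00, 15:15-16:45 (invert busy blocks within the working day).
Jamal free: 09:00-11:00, 13:15-15:00, 15:15-16:30.
Priya ∩ Ben: 09:00-12:00, 15:15-16:45.
Priya ∩ Ben ∩ Jamal: 09:00-11:00, 15:15-16:30.
Summing the common windows: 120 + 75 = 195 minutes.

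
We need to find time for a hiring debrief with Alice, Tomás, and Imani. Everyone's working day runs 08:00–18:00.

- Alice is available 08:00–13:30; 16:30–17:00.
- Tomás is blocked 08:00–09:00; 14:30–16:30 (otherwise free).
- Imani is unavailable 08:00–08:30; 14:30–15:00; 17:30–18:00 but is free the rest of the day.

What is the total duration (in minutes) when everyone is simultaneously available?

Alice free: 08:00-13:30, 16:30-17:00.
Tomás free: 09:00-14:30, 16:30-18:00 (invert busy blocks within the working day).
Imani free: 08:30-14:30, 15:00-17:30 (invert busy blocks within the working day).
Alice ∩ Tomás: 09:00-13:30, 16:30-17:00.
Alice ∩ Tomás ∩ Imani: 09:00-13:30, 16:30-17:00.
So the common availability across everyone is 09:00-13:30, 16:30-17:00.
Summing the common windows: 270 + 30 = 300 minutes.

300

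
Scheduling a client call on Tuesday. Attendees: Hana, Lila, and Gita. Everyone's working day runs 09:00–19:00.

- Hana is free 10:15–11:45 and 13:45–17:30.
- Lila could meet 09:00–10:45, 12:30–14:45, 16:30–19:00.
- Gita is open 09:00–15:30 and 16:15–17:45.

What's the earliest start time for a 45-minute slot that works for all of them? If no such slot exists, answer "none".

13:45

Hana ∩ Lila: 10:15-10:45, 13:45-14:45, 16:30-17:30.
Hana ∩ Lila ∩ Gita: 10:15-10:45, 13:45-14:45, 16:30-17:30.
The first common window of at least 45 minutes is 13:45-14:45, so the earliest start is 13:45.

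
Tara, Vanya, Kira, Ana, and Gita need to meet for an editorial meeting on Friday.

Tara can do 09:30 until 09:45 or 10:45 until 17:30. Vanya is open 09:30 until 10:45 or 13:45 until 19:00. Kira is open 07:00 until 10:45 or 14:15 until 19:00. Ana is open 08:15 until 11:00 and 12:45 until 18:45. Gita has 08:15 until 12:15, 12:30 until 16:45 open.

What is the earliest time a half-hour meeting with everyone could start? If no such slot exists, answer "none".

14:15

Tara ∩ Vanya: 09:30-09:45, 13:45-17:30.
Tara ∩ Vanya ∩ Kira: 09:30-09:45, 14:15-17:30.
Tara ∩ Vanya ∩ Kira ∩ Ana: 09:30-09:45, 14:15-17:30.
Tara ∩ Vanya ∩ Kira ∩ Ana ∩ Gita: 09:30-09:45, 14:15-16:45.
The first common window of at least 30 minutes is 14:15-16:45, so the earliest start is 14:15.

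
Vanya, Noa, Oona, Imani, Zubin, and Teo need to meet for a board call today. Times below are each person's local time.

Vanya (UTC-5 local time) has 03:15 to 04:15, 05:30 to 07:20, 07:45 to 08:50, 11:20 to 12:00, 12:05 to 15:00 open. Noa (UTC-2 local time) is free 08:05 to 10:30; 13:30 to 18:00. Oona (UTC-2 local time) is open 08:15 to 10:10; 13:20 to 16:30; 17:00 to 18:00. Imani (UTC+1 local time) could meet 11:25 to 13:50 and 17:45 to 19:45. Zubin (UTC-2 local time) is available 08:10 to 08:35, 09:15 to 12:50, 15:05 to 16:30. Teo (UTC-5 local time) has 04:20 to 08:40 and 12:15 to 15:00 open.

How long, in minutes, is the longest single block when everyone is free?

75

Vanya in UTC: 08:15-09:15, 10:30-12:20, 12:45-13:50, 16:20-17:00, 17:05-20:00 (add 5h to convert from UTC-5).
Noa in UTC: 10:05-12:30, 15:30-20:00 (add 2h to convert from UTC-2).
Oona in UTC: 10:15-12:10, 15:20-18:30, 19:00-20:00 (add 2h to convert from UTC-2).
Imani in UTC: 10:25-12:50, 16:45-18:45 (subtract 1h to convert from UTC+1).
Zubin in UTC: 10:10-10:35, 11:15-14:50, 17:05-18:30 (add 2h to convert from UTC-2).
Teo in UTC: 09:20-13:40, 17:15-20:00 (add 5h to convert from UTC-5).
Vanya ∩ Noa: 10:30-12:20, 16:20-17:00, 17:05-20:00.
Vanya ∩ Noa ∩ Oona: 10:30-12:10, 16:20-17:00, 17:05-18:30, 19:00-20:00.
Vanya ∩ Noa ∩ Oona ∩ Imani: 10:30-12:10, 16:45-17:00, 17:05-18:30.
Vanya ∩ Noa ∩ Oona ∩ Imani ∩ Zubin: 10:30-10:35, 11:15-12:10, 17:05-18:30.
Vanya ∩ Noa ∩ Oona ∩ Imani ∩ Zubin ∩ Teo: 10:30-10:35, 11:15-12:10, 17:15-18:30.
The longest is 17:15-18:30 at 75 minutes.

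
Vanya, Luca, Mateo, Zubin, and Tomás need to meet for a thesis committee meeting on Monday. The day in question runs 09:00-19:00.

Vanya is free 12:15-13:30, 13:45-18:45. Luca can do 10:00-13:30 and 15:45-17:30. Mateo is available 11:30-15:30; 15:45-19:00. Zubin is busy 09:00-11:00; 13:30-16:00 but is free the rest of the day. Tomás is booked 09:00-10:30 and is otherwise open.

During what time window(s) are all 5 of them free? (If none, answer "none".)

Vanya free: 12:15-13:30, 13:45-18:45.
Luca free: 10:00-13:30, 15:45-17:30.
Mateo free: 11:30-15:30, 15:45-19:00.
Zubin free: 11:00-13:30, 16:00-19:00 (invert busy blocks within the working day).
Tomás free: 10:30-19:00 (invert busy blocks within the working day).
Vanya ∩ Luca: 12:15-13:30, 15:45-17:30.
Vanya ∩ Luca ∩ Mateo: 12:15-13:30, 15:45-17:30.
Vanya ∩ Luca ∩ Mateo ∩ Zubin: 12:15-13:30, 16:00-17:30.
Vanya ∩ Luca ∩ Mateo ∩ Zubin ∩ Tomás: 12:15-13:30, 16:00-17:30.

12:15-13:30, 16:00-17:30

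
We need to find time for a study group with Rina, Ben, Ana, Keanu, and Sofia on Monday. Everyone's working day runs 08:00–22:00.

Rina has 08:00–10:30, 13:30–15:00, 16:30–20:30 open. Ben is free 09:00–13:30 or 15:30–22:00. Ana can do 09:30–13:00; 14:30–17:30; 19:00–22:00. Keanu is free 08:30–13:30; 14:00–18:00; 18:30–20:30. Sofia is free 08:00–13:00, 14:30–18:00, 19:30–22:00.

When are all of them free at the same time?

09:30-10:30, 16:30-17:30, 19:30-20:30

Rina ∩ Ben: 09:00-10:30, 16:30-20:30.
Rina ∩ Ben ∩ Ana: 09:30-10:30, 16:30-17:30, 19:00-20:30.
Rina ∩ Ben ∩ Ana ∩ Keanu: 09:30-10:30, 16:30-17:30, 19:00-20:30.
Rina ∩ Ben ∩ Ana ∩ Keanu ∩ Sofia: 09:30-10:30, 16:30-17:30, 19:30-20:30.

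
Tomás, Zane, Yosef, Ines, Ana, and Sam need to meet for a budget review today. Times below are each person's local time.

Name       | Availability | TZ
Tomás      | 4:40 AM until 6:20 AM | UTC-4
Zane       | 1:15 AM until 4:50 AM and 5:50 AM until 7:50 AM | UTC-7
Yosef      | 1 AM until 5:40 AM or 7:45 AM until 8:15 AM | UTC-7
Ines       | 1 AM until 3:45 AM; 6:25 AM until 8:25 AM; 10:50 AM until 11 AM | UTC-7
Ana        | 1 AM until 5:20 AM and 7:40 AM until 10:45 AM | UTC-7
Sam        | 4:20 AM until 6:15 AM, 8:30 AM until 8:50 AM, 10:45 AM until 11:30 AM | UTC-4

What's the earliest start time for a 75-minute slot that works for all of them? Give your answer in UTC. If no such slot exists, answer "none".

08:40

Tomás in UTC: 08:40-10:20 (add 4h to convert from UTC-4).
Zane in UTC: 08:15-11:50, 12:50-14:50 (add 7h to convert from UTC-7).
Yosef in UTC: 08:00-12:40, 14:45-15:15 (add 7h to convert from UTC-7).
Ines in UTC: 08:00-10:45, 13:25-15:25, 17:50-18:00 (add 7h to convert from UTC-7).
Ana in UTC: 08:00-12:20, 14:40-17:45 (add 7h to convert from UTC-7).
Sam in UTC: 08:20-10:15, 12:30-12:50, 14:45-15:30 (add 4h to convert from UTC-4).
Tomás ∩ Zane: 08:40-10:20.
Tomás ∩ Zane ∩ Yosef: 08:40-10:20.
Tomás ∩ Zane ∩ Yosef ∩ Ines: 08:40-10:20.
Tomás ∩ Zane ∩ Yosef ∩ Ines ∩ Ana: 08:40-10:20.
Tomás ∩ Zane ∩ Yosef ∩ Ines ∩ Ana ∩ Sam: 08:40-10:15.
So the common availability across everyone is 08:40-10:15.
The first common window of at least 75 minutes is 08:40-10:15, so the earliest start is 08:40.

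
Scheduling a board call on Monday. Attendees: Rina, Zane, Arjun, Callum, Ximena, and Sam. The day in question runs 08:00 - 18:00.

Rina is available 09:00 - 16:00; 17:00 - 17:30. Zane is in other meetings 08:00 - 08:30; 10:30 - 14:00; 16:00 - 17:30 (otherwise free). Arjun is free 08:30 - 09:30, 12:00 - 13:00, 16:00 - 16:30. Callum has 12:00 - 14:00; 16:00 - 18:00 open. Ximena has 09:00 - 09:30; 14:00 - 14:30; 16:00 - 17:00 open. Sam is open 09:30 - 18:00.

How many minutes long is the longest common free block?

0

Rina free: 09:00-16:00, 17:00-17:30.
Zane free: 08:30-10:30, 14:00-16:00, 17:30-18:00 (invert busy blocks within the working day).
Arjun free: 08:30-09:30, 12:00-13:00, 16:00-16:30.
Callum free: 12:00-14:00, 16:00-18:00.
Ximena free: 09:00-09:30, 14:00-14:30, 16:00-17:00.
Sam free: 09:30-18:00.
Rina ∩ Zane: 09:00-10:30, 14:00-16:00.
Rina ∩ Zane ∩ Arjun: 09:00-09:30.
Rina ∩ Zane ∩ Arjun ∩ Callum: ∅.
Rina ∩ Zane ∩ Arjun ∩ Callum ∩ Ximena: ∅.
Rina ∩ Zane ∩ Arjun ∩ Callum ∩ Ximena ∩ Sam: ∅.
There is no time when everyone is free.
No common window exists, so the longest block is 0 minutes.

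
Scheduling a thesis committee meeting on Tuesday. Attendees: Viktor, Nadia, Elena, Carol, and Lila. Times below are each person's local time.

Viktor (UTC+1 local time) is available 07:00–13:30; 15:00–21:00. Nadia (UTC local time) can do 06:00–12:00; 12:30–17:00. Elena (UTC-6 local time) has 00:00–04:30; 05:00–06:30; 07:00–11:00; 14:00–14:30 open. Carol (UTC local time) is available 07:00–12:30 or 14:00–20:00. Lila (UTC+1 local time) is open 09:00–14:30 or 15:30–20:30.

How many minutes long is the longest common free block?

Viktor in UTC: 06:00-12:30, 14:00-20:00 (subtract 1h to convert from UTC+1).
Nadia in UTC: 06:00-12:00, 12:30-17:00.
Elena in UTC: 06:00-10:30, 11:00-12:30, 13:00-17:00, 20:00-20:30 (add 6h to convert from UTC-6).
Carol in UTC: 07:00-12:30, 14:00-20:00.
Lila in UTC: 08:00-13:30, 14:30-19:30 (subtract 1h to convert from UTC+1).
Viktor ∩ Nadia: 06:00-12:00, 14:00-17:00.
Viktor ∩ Nadia ∩ Elena: 06:00-10:30, 11:00-12:00, 14:00-17:00.
Viktor ∩ Nadia ∩ Elena ∩ Carol: 07:00-10:30, 11:00-12:00, 14:00-17:00.
Viktor ∩ Nadia ∩ Elena ∩ Carol ∩ Lila: 08:00-10:30, 11:00-12:00, 14:30-17:00.
The longest is 08:00-10:30 at 150 minutes.

150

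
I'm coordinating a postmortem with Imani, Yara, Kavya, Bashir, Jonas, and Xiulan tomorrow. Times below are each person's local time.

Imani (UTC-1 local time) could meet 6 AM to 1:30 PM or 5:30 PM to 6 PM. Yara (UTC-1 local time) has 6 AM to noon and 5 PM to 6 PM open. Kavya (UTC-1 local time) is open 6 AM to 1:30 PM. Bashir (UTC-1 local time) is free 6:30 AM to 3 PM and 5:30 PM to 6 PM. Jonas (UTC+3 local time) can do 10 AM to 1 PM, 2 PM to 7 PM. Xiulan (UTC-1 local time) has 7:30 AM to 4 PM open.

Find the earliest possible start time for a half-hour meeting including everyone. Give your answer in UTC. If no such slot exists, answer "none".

Imani in UTC: 07:00-14:30, 18:30-19:00 (add 1h to convert from UTC-1).
Yara in UTC: 07:00-13:00, 18:00-19:00 (add 1h to convert from UTC-1).
Kavya in UTC: 07:00-14:30 (add 1h to convert from UTC-1).
Bashir in UTC: 07:30-16:00, 18:30-19:00 (add 1h to convert from UTC-1).
Jonas in UTC: 07:00-10:00, 11:00-16:00 (subtract 3h to convert from UTC+3).
Xiulan in UTC: 08:30-17:00 (add 1h to convert from UTC-1).
Imani ∩ Yara: 07:00-13:00, 18:30-19:00.
Imani ∩ Yara ∩ Kavya: 07:00-13:00.
Imani ∩ Yara ∩ Kavya ∩ Bashir: 07:30-13:00.
Imani ∩ Yara ∩ Kavya ∩ Bashir ∩ Jonas: 07:30-10:00, 11:00-13:00.
Imani ∩ Yara ∩ Kavya ∩ Bashir ∩ Jonas ∩ Xiulan: 08:30-10:00, 11:00-13:00.
Those are the intersection windows.
The first common window of at least 30 minutes is 08:30-10:00, so the earliest start is 08:30.

08:30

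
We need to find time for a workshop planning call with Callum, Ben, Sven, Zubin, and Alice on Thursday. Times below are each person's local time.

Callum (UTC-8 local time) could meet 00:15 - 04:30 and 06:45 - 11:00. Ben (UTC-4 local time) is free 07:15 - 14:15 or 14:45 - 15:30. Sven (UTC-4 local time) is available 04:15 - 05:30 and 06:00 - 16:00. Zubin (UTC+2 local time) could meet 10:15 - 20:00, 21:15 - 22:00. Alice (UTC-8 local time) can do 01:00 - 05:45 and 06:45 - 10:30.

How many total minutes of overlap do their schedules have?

Callum in UTC: 08:15-12:30, 14:45-19:00 (add 8h to convert from UTC-8).
Ben in UTC: 11:15-18:15, 18:45-19:30 (add 4h to convert from UTC-4).
Sven in UTC: 08:15-09:30, 10:00-20:00 (add 4h to convert from UTC-4).
Zubin in UTC: 08:15-18:00, 19:15-20:00 (subtract 2h to convert from UTC+2).
Alice in UTC: 09:00-13:45, 14:45-18:30 (add 8h to convert from UTC-8).
Callum ∩ Ben: 11:15-12:30, 14:45-18:15, 18:45-19:00.
Callum ∩ Ben ∩ Sven: 11:15-12:30, 14:45-18:15, 18:45-19:00.
Callum ∩ Ben ∩ Sven ∩ Zubin: 11:15-12:30, 14:45-18:00.
Callum ∩ Ben ∩ Sven ∩ Zubin ∩ Alice: 11:15-12:30, 14:45-18:00.
Those are the intersection windows.
Summing the common windows: 75 + 195 = 270 minutes.

270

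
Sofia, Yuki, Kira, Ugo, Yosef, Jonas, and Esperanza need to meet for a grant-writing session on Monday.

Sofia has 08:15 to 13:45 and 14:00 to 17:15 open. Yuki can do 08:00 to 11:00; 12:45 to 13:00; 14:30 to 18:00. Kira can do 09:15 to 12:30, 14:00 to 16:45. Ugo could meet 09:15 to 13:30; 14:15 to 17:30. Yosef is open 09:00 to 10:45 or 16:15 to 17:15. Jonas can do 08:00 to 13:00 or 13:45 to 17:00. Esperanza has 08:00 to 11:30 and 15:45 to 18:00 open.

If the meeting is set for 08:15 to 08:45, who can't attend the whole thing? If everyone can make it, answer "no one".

Sofia: free for 08:15-08:45. Yuki: free for 08:15-08:45. Kira: not fully free for 08:15-08:45. Ugo: not fully free for 08:15-08:45. Yosef: not fully free for 08:15-08:45. Jonas: free for 08:15-08:45. Esperanza: free for 08:15-08:45.

Kira, Ugo, Yosef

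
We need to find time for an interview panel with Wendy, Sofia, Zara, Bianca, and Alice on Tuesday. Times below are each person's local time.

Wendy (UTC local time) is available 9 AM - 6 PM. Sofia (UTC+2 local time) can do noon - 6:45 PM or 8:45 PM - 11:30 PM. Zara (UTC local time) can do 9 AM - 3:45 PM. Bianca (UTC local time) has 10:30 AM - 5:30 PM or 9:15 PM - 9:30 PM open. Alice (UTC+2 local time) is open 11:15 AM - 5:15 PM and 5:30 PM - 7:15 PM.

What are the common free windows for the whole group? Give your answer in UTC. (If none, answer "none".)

Wendy in UTC: 09:00-18:00.
Sofia in UTC: 10:00-16:45, 18:45-21:30 (subtract 2h to convert from UTC+2).
Zara in UTC: 09:00-15:45.
Bianca in UTC: 10:30-17:30, 21:15-21:30.
Alice in UTC: 09:15-15:15, 15:30-17:15 (subtract 2h to convert from UTC+2).
Wendy ∩ Sofia: 10:00-16:45.
Wendy ∩ Sofia ∩ Zara: 10:00-15:45.
Wendy ∩ Sofia ∩ Zara ∩ Bianca: 10:30-15:45.
Wendy ∩ Sofia ∩ Zara ∩ Bianca ∩ Alice: 10:30-15:15, 15:30-15:45.

10:30-15:15, 15:30-15:45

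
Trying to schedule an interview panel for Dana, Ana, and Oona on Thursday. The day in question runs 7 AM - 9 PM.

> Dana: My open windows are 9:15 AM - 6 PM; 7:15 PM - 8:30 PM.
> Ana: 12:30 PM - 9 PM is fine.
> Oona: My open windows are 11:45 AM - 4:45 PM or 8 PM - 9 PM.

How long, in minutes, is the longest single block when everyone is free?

Dana ∩ Ana: 12:30-18:00, 19:15-20:30.
Dana ∩ Ana ∩ Oona: 12:30-16:45, 20:00-20:30.
The longest is 12:30-16:45 at 255 minutes.

255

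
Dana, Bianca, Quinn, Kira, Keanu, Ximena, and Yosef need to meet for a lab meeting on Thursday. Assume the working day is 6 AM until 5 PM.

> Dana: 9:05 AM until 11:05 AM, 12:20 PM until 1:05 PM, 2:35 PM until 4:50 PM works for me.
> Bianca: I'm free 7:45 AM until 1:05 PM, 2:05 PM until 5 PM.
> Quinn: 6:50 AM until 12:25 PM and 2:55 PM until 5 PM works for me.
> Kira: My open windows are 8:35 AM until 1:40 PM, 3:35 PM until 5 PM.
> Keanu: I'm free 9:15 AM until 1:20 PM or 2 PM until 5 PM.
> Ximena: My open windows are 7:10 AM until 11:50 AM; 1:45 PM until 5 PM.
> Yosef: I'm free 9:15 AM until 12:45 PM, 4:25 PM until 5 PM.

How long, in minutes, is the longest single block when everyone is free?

110

Dana ∩ Bianca: 09:05-11:05, 12:20-13:05, 14:35-16:50.
Dana ∩ Bianca ∩ Quinn: 09:05-11:05, 12:20-12:25, 14:55-16:50.
Dana ∩ Bianca ∩ Quinn ∩ Kira: 09:05-11:05, 12:20-12:25, 15:35-16:50.
Dana ∩ Bianca ∩ Quinn ∩ Kira ∩ Keanu: 09:15-11:05, 12:20-12:25, 15:35-16:50.
Dana ∩ Bianca ∩ Quinn ∩ Kira ∩ Keanu ∩ Ximena: 09:15-11:05, 15:35-16:50.
Dana ∩ Bianca ∩ Quinn ∩ Kira ∩ Keanu ∩ Ximena ∩ Yosef: 09:15-11:05, 16:25-16:50.
The longest is 09:15-11:05 at 110 minutes.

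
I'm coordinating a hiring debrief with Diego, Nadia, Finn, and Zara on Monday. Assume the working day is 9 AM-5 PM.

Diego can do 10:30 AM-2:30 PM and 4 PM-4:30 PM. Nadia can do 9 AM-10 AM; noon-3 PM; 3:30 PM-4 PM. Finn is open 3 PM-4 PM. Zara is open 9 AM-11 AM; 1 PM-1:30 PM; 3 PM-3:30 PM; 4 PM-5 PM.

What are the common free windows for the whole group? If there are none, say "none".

Diego ∩ Nadia: 12:00-14:30.
Diego ∩ Nadia ∩ Finn: ∅.
Diego ∩ Nadia ∩ Finn ∩ Zara: ∅.
There is no time when everyone is free.

none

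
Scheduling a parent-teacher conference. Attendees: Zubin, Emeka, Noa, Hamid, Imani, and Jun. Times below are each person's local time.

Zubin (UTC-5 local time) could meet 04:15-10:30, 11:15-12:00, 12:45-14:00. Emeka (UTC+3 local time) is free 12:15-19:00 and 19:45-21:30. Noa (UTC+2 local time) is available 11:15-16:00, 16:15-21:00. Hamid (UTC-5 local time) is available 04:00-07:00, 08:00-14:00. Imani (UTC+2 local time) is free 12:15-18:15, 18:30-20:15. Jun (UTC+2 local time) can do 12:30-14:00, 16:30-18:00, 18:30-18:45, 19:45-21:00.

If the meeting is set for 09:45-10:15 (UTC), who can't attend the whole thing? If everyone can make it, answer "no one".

Zubin in UTC: 09:15-15:30, 16:15-17:00, 17:45-19:00 (add 5h to convert from UTC-5).
Emeka in UTC: 09:15-16:00, 16:45-18:30 (subtract 3h to convert from UTC+3).
Noa in UTC: 09:15-14:00, 14:15-19:00 (subtract 2h to convert from UTC+2).
Hamid in UTC: 09:00-12:00, 13:00-19:00 (add 5h to convert from UTC-5).
Imani in UTC: 10:15-16:15, 16:30-18:15 (subtract 2h to convert from UTC+2).
Jun in UTC: 10:30-12:00, 14:30-16:00, 16:30-16:45, 17:45-19:00 (subtract 2h to convert from UTC+2).
Zubin: free for 09:45-10:15. Emeka: free for 09:45-10:15. Noa: free for 09:45-10:15. Hamid: free for 09:45-10:15. Imani: not fully free for 09:45-10:15. Jun: not fully free for 09:45-10:15.

Imani, Jun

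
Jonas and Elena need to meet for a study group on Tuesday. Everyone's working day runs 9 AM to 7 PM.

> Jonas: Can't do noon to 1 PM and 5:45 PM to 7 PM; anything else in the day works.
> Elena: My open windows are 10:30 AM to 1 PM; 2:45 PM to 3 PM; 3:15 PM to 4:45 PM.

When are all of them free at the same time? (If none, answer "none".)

10:30-12:00, 14:45-15:00, 15:15-16:45

Jonas free: 09:00-12:00, 13:00-17:45 (invert busy blocks within the working day).
Elena free: 10:30-13:00, 14:45-15:00, 15:15-16:45.
Jonas ∩ Elena: 10:30-12:00, 14:45-15:00, 15:15-16:45.
Those are the intersection windows.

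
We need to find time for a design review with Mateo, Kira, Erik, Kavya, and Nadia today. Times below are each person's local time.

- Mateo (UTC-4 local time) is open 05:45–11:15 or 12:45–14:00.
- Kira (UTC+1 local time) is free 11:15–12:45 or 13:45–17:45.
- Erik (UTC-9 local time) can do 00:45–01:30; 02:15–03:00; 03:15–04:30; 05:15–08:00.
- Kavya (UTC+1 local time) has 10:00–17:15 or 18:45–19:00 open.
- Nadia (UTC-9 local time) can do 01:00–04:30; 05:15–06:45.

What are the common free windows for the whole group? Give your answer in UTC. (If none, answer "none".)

Mateo in UTC: 09:45-15:15, 16:45-18:00 (add 4h to convert from UTC-4).
Kira in UTC: 10:15-11:45, 12:45-16:45 (subtract 1h to convert from UTC+1).
Erik in UTC: 09:45-10:30, 11:15-12:00, 12:15-13:30, 14:15-17:00 (add 9h to convert from UTC-9).
Kavya in UTC: 09:00-16:15, 17:45-18:00 (subtract 1h to convert from UTC+1).
Nadia in UTC: 10:00-13:30, 14:15-15:45 (add 9h to convert from UTC-9).
Mateo ∩ Kira: 10:15-11:45, 12:45-15:15.
Mateo ∩ Kira ∩ Erik: 10:15-10:30, 11:15-11:45, 12:45-13:30, 14:15-15:15.
Mateo ∩ Kira ∩ Erik ∩ Kavya: 10:15-10:30, 11:15-11:45, 12:45-13:30, 14:15-15:15.
Mateo ∩ Kira ∩ Erik ∩ Kavya ∩ Nadia: 10:15-10:30, 11:15-11:45, 12:45-13:30, 14:15-15:15.
Those are the intersection windows.

10:15-10:30, 11:15-11:45, 12:45-13:30, 14:15-15:15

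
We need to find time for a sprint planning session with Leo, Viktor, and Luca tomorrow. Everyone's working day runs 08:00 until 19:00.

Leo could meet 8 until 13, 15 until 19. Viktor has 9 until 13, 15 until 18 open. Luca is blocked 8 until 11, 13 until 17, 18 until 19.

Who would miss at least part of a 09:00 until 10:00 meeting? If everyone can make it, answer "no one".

Leo free: 08:00-13:00, 15:00-19:00.
Viktor free: 09:00-13:00, 15:00-18:00.
Luca free: 11:00-13:00, 17:00-18:00 (invert busy blocks within the working day).
Leo: free for 09:00-10:00. Viktor: free for 09:00-10:00. Luca: not fully free for 09:00-10:00.

Luca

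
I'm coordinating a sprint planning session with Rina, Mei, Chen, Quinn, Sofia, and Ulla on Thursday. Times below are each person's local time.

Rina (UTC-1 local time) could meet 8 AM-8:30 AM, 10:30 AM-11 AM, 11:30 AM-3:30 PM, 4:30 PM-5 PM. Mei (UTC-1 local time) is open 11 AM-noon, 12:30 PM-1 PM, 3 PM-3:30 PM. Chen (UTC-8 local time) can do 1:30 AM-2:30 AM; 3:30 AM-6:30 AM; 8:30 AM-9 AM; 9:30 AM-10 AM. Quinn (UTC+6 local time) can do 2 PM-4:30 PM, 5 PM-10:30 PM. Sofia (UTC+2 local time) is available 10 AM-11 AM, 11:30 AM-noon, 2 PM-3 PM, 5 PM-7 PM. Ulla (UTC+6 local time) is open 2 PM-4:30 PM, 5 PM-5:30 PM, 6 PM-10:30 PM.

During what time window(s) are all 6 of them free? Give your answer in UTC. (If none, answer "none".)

Rina in UTC: 09:00-09:30, 11:30-12:00, 12:30-16:30, 17:30-18:00 (add 1h to convert from UTC-1).
Mei in UTC: 12:00-13:00, 13:30-14:00, 16:00-16:30 (add 1h to convert from UTC-1).
Chen in UTC: 09:30-10:30, 11:30-14:30, 16:30-17:00, 17:30-18:00 (add 8h to convert from UTC-8).
Quinn in UTC: 08:00-10:30, 11:00-16:30 (subtract 6h to convert from UTC+6).
Sofia in UTC: 08:00-09:00, 09:30-10:00, 12:00-13:00, 15:00-17:00 (subtract 2h to convert from UTC+2).
Ulla in UTC: 08:00-10:30, 11:00-11:30, 12:00-16:30 (subtract 6h to convert from UTC+6).
Rina ∩ Mei: 12:30-13:00, 13:30-14:00, 16:00-16:30.
Rina ∩ Mei ∩ Chen: 12:30-13:00, 13:30-14:00.
Rina ∩ Mei ∩ Chen ∩ Quinn: 12:30-13:00, 13:30-14:00.
Rina ∩ Mei ∩ Chen ∩ Quinn ∩ Sofia: 12:30-13:00.
Rina ∩ Mei ∩ Chen ∩ Quinn ∩ Sofia ∩ Ulla: 12:30-13:00.

12:30-13:00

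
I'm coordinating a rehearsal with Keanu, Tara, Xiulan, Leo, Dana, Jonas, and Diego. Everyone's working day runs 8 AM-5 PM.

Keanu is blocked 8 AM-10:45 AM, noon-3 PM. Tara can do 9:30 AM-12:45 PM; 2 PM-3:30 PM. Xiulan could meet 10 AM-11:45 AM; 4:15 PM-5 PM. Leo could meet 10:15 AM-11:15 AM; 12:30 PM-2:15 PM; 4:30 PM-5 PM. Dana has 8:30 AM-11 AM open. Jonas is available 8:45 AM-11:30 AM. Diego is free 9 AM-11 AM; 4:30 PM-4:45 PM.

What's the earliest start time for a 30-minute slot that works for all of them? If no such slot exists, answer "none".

none

Keanu free: 10:45-12:00, 15:00-17:00 (invert busy blocks within the working day).
Tara free: 09:30-12:45, 14:00-15:30.
Xiulan free: 10:00-11:45, 16:15-17:00.
Leo free: 10:15-11:15, 12:30-14:15, 16:30-17:00.
Dana free: 08:30-11:00.
Jonas free: 08:45-11:30.
Diego free: 09:00-11:00, 16:30-16:45.
Keanu ∩ Tara: 10:45-12:00, 15:00-15:30.
Keanu ∩ Tara ∩ Xiulan: 10:45-11:45.
Keanu ∩ Tara ∩ Xiulan ∩ Leo: 10:45-11:15.
Keanu ∩ Tara ∩ Xiulan ∩ Leo ∩ Dana: 10:45-11:00.
Keanu ∩ Tara ∩ Xiulan ∩ Leo ∩ Dana ∩ Jonas: 10:45-11:00.
Keanu ∩ Tara ∩ Xiulan ∩ Leo ∩ Dana ∩ Jonas ∩ Diego: 10:45-11:00.
So the common availability across everyone is 10:45-11:00.
No common window is at least 30 minutes long.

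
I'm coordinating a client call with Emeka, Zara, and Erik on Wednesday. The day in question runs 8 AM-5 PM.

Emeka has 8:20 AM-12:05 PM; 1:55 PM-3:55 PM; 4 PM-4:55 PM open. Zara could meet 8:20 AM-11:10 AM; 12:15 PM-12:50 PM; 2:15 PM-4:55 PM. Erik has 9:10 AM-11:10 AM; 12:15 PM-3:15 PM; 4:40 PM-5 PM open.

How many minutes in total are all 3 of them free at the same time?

195

Emeka ∩ Zara: 08:20-11:10, 14:15-15:55, 16:00-16:55.
Emeka ∩ Zara ∩ Erik: 09:10-11:10, 14:15-15:15, 16:40-16:55.
Those are the intersection windows.
Summing the common windows: 120 + 60 + 15 = 195 minutes.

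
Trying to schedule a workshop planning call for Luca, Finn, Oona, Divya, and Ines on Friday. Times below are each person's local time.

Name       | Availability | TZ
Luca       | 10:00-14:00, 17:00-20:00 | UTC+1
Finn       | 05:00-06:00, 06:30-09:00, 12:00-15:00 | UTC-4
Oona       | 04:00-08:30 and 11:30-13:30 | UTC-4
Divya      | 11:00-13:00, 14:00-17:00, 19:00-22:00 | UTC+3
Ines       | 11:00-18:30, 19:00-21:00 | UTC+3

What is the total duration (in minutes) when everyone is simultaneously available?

Luca in UTC: 09:00-13:00, 16:00-19:00 (subtract 1h to convert from UTC+1).
Finn in UTC: 09:00-10:00, 10:30-13:00, 16:00-19:00 (add 4h to convert from UTC-4).
Oona in UTC: 08:00-12:30, 15:30-17:30 (add 4h to convert from UTC-4).
Divya in UTC: 08:00-10:00, 11:00-14:00, 16:00-19:00 (subtract 3h to convert from UTC+3).
Ines in UTC: 08:00-15:30, 16:00-18:00 (subtract 3h to convert from UTC+3).
Luca ∩ Finn: 09:00-10:00, 10:30-13:00, 16:00-19:00.
Luca ∩ Finn ∩ Oona: 09:00-10:00, 10:30-12:30, 16:00-17:30.
Luca ∩ Finn ∩ Oona ∩ Divya: 09:00-10:00, 11:00-12:30, 16:00-17:30.
Luca ∩ Finn ∩ Oona ∩ Divya ∩ Ines: 09:00-10:00, 11:00-12:30, 16:00-17:30.
Summing the common windows: 60 + 90 + 90 = 240 minutes.

240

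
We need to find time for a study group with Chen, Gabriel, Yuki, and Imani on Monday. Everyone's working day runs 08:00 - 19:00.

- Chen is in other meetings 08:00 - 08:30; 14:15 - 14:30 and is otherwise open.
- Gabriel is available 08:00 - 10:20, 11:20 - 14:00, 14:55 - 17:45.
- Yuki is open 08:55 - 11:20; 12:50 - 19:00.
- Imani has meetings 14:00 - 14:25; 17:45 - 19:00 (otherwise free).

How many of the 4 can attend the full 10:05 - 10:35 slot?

3

Chen free: 08:30-14:15, 14:30-19:00 (invert busy blocks within the working day).
Gabriel free: 08:00-10:20, 11:20-14:00, 14:55-17:45.
Yuki free: 08:55-11:20, 12:50-19:00.
Imani free: 08:00-14:00, 14:25-17:45 (invert busy blocks within the working day).
Chen, Yuki, and Imani can make the full 10:05-10:35 slot — that's 3.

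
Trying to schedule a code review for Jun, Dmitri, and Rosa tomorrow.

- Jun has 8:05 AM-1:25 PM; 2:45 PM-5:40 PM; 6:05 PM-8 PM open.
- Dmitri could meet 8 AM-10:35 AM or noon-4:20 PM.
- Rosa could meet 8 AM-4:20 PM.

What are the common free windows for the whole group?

Jun ∩ Dmitri: 08:05-10:35, 12:00-13:25, 14:45-16:20.
Jun ∩ Dmitri ∩ Rosa: 08:05-10:35, 12:00-13:25, 14:45-16:20.

08:05-10:35, 12:00-13:25, 14:45-16:20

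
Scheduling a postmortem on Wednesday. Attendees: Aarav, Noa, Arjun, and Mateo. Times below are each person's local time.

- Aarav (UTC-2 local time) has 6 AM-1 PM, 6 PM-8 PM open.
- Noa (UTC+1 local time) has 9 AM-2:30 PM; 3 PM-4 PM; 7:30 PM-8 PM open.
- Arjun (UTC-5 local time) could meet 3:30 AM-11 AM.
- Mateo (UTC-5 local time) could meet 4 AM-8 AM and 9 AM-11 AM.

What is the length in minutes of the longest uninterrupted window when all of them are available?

Aarav in UTC: 08:00-15:00, 20:00-22:00 (add 2h to convert from UTC-2).
Noa in UTC: 08:00-13:30, 14:00-15:00, 18:30-19:00 (subtract 1h to convert from UTC+1).
Arjun in UTC: 08:30-16:00 (add 5h to convert from UTC-5).
Mateo in UTC: 09:00-13:00, 14:00-16:00 (add 5h to convert from UTC-5).
Aarav ∩ Noa: 08:00-13:30, 14:00-15:00.
Aarav ∩ Noa ∩ Arjun: 08:30-13:30, 14:00-15:00.
Aarav ∩ Noa ∩ Arjun ∩ Mateo: 09:00-13:00, 14:00-15:00.
The longest is 09:00-13:00 at 240 minutes.

240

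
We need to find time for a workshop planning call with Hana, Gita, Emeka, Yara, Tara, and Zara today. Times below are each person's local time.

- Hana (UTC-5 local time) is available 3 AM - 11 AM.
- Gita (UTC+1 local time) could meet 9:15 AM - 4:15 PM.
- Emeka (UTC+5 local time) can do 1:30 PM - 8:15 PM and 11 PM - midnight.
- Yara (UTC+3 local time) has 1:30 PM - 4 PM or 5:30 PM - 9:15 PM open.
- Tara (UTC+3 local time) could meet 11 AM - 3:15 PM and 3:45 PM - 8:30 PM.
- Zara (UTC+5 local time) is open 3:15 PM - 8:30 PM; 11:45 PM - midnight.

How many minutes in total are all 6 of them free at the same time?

Hana in UTC: 08:00-16:00 (add 5h to convert from UTC-5).
Gita in UTC: 08:15-15:15 (subtract 1h to convert from UTC+1).
Emeka in UTC: 08:30-15:15, 18:00-19:00 (subtract 5h to convert from UTC+5).
Yara in UTC: 10:30-13:00, 14:30-18:15 (subtract 3h to convert from UTC+3).
Tara in UTC: 08:00-12:15, 12:45-17:30 (subtract 3h to convert from UTC+3).
Zara in UTC: 10:15-15:30, 18:45-19:00 (subtract 5h to convert from UTC+5).
Hana ∩ Gita: 08:15-15:15.
Hana ∩ Gita ∩ Emeka: 08:30-15:15.
Hana ∩ Gita ∩ Emeka ∩ Yara: 10:30-13:00, 14:30-15:15.
Hana ∩ Gita ∩ Emeka ∩ Yara ∩ Tara: 10:30-12:15, 12:45-13:00, 14:30-15:15.
Hana ∩ Gita ∩ Emeka ∩ Yara ∩ Tara ∩ Zara: 10:30-12:15, 12:45-13:00, 14:30-15:15.
Summing the common windows: 105 + 15 + 45 = 165 minutes.

165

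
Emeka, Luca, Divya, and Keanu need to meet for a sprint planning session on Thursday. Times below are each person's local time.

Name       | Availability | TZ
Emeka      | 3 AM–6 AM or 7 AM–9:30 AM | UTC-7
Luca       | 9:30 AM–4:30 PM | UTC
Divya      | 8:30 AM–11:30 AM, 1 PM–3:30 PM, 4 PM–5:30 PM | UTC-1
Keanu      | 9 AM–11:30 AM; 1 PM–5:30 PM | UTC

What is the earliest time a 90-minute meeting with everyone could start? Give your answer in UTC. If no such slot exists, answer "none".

10:00

Emeka in UTC: 10:00-13:00, 14:00-16:30 (add 7h to convert from UTC-7).
Luca in UTC: 09:30-16:30.
Divya in UTC: 09:30-12:30, 14:00-16:30, 17:00-18:30 (add 1h to convert from UTC-1).
Keanu in UTC: 09:00-11:30, 13:00-17:30.
Emeka ∩ Luca: 10:00-13:00, 14:00-16:30.
Emeka ∩ Luca ∩ Divya: 10:00-12:30, 14:00-16:30.
Emeka ∩ Luca ∩ Divya ∩ Keanu: 10:00-11:30, 14:00-16:30.
The first common window of at least 90 minutes is 10:00-11:30, so the earliest start is 10:00.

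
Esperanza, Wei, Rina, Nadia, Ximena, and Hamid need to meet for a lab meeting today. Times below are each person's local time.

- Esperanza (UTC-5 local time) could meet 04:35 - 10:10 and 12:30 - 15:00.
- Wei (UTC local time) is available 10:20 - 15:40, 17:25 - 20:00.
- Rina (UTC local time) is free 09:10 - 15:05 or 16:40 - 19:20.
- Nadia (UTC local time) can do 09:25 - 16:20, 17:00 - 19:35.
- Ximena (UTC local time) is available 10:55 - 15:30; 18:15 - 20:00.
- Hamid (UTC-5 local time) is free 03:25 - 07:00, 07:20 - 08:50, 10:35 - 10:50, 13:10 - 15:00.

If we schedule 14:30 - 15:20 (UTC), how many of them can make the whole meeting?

3

Esperanza in UTC: 09:35-15:10, 17:30-20:00 (add 5h to convert from UTC-5).
Wei in UTC: 10:20-15:40, 17:25-20:00.
Rina in UTC: 09:10-15:05, 16:40-19:20.
Nadia in UTC: 09:25-16:20, 17:00-19:35.
Ximena in UTC: 10:55-15:30, 18:15-20:00.
Hamid in UTC: 08:25-12:00, 12:20-13:50, 15:35-15:50, 18:10-20:00 (add 5h to convert from UTC-5).
Wei, Nadia, and Ximena can make the full 14:30-15:20 slot — that's 3.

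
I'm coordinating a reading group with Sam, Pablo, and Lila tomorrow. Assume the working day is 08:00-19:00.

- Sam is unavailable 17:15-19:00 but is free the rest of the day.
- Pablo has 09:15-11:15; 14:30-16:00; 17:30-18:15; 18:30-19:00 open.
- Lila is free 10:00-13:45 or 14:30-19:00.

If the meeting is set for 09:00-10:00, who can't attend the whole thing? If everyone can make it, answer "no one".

Lila, Pablo

Sam free: 08:00-17:15 (invert busy blocks within the working day).
Pablo free: 09:15-11:15, 14:30-16:00, 17:30-18:15, 18:30-19:00.
Lila free: 10:00-13:45, 14:30-19:00.
Sam: free for 09:00-10:00. Pablo: not fully free for 09:00-10:00. Lila: not fully free for 09:00-10:00.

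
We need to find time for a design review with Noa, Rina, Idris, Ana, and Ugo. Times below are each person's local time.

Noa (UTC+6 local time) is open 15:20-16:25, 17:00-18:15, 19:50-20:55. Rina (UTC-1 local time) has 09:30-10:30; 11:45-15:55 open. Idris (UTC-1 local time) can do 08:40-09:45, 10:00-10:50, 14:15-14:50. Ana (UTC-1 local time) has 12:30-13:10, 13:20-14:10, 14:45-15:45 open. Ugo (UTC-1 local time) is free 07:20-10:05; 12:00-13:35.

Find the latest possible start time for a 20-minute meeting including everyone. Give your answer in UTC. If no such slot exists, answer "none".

Noa in UTC: 09:20-10:25, 11:00-12:15, 13:50-14:55 (subtract 6h to convert from UTC+6).
Rina in UTC: 10:30-11:30, 12:45-16:55 (add 1h to convert from UTC-1).
Idris in UTC: 09:40-10:45, 11:00-11:50, 15:15-15:50 (add 1h to convert from UTC-1).
Ana in UTC: 13:30-14:10, 14:20-15:10, 15:45-16:45 (add 1h to convert from UTC-1).
Ugo in UTC: 08:20-11:05, 13:00-14:35 (add 1h to convert from UTC-1).
Noa ∩ Rina: 11:00-11:30, 13:50-14:55.
Noa ∩ Rina ∩ Idris: 11:00-11:30.
Noa ∩ Rina ∩ Idris ∩ Ana: ∅.
Noa ∩ Rina ∩ Idris ∩ Ana ∩ Ugo: ∅.
There is no time when everyone is free.
No common window is at least 20 minutes long.

none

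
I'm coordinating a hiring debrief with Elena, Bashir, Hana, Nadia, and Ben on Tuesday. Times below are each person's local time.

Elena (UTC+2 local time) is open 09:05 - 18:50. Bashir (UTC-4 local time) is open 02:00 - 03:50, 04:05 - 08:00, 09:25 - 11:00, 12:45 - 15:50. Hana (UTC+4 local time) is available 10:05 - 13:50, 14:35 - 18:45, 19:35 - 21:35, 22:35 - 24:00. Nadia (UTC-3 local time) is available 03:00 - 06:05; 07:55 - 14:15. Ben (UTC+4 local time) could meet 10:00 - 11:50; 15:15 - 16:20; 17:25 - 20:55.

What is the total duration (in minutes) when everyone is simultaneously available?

175

Elena in UTC: 07:05-16:50 (subtract 2h to convert from UTC+2).
Bashir in UTC: 06:00-07:50, 08:05-12:00, 13:25-15:00, 16:45-19:50 (add 4h to convert from UTC-4).
Hana in UTC: 06:05-09:50, 10:35-14:45, 15:35-17:35, 18:35-20:00 (subtract 4h to convert from UTC+4).
Nadia in UTC: 06:00-09:05, 10:55-17:15 (add 3h to convert from UTC-3).
Ben in UTC: 06:00-07:50, 11:15-12:20, 13:25-16:55 (subtract 4h to convert from UTC+4).
Elena ∩ Bashir: 07:05-07:50, 08:05-12:00, 13:25-15:00, 16:45-16:50.
Elena ∩ Bashir ∩ Hana: 07:05-07:50, 08:05-09:50, 10:35-12:00, 13:25-14:45, 16:45-16:50.
Elena ∩ Bashir ∩ Hana ∩ Nadia: 07:05-07:50, 08:05-09:05, 10:55-12:00, 13:25-14:45, 16:45-16:50.
Elena ∩ Bashir ∩ Hana ∩ Nadia ∩ Ben: 07:05-07:50, 11:15-12:00, 13:25-14:45, 16:45-16:50.
So the common availability across everyone is 07:05-07:50, 11:15-12:00, 13:25-14:45, 16:45-16:50.
Summing the common windows: 45 + 45 + 80 + 5 = 175 minutes.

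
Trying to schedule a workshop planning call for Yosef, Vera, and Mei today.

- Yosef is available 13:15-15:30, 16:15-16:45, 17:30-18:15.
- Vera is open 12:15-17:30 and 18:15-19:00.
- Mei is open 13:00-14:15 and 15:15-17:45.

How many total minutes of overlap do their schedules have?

Yosef ∩ Vera: 13:15-15:30, 16:15-16:45.
Yosef ∩ Vera ∩ Mei: 13:15-14:15, 15:15-15:30, 16:15-16:45.
Summing the common windows: 60 + 15 + 30 = 105 minutes.

105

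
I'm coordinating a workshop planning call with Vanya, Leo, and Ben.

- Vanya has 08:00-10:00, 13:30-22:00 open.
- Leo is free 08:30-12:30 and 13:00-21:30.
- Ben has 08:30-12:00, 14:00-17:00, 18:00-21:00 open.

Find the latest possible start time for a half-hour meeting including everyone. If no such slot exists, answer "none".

20:30

Vanya ∩ Leo: 08:30-10:00, 13:30-21:30.
Vanya ∩ Leo ∩ Ben: 08:30-10:00, 14:00-17:00, 18:00-21:00.
The last common window of at least 30 minutes is 18:00-21:00; a 30-minute meeting can start as late as 20:30 and still end by 21:00.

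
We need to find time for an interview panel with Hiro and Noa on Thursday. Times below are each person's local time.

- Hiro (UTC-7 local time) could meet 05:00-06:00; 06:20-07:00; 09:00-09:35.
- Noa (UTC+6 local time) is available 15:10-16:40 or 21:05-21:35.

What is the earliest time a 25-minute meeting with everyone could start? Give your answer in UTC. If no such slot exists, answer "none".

none

Hiro in UTC: 12:00-13:00, 13:20-14:00, 16:00-16:35 (add 7h to convert from UTC-7).
Noa in UTC: 09:10-10:40, 15:05-15:35 (subtract 6h to convert from UTC+6).
Hiro ∩ Noa: ∅.
There is no time when everyone is free.
No common window is at least 25 minutes long.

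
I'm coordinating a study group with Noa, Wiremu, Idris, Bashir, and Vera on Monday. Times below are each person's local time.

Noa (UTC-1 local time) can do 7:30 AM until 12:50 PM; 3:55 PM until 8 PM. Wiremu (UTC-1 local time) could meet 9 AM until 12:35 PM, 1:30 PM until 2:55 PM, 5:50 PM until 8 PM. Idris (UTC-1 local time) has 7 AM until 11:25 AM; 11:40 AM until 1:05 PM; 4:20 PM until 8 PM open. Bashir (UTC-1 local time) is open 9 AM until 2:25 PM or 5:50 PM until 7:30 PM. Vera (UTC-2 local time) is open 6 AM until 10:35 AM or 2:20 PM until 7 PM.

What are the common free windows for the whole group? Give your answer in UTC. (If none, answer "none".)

10:00-12:25, 18:50-20:30

Noa in UTC: 08:30-13:50, 16:55-21:00 (add 1h to convert from UTC-1).
Wiremu in UTC: 10:00-13:35, 14:30-15:55, 18:50-21:00 (add 1h to convert from UTC-1).
Idris in UTC: 08:00-12:25, 12:40-14:05, 17:20-21:00 (add 1h to convert from UTC-1).
Bashir in UTC: 10:00-15:25, 18:50-20:30 (add 1h to convert from UTC-1).
Vera in UTC: 08:00-12:35, 16:20-21:00 (add 2h to convert from UTC-2).
Noa ∩ Wiremu: 10:00-13:35, 18:50-21:00.
Noa ∩ Wiremu ∩ Idris: 10:00-12:25, 12:40-13:35, 18:50-21:00.
Noa ∩ Wiremu ∩ Idris ∩ Bashir: 10:00-12:25, 12:40-13:35, 18:50-20:30.
Noa ∩ Wiremu ∩ Idris ∩ Bashir ∩ Vera: 10:00-12:25, 18:50-20:30.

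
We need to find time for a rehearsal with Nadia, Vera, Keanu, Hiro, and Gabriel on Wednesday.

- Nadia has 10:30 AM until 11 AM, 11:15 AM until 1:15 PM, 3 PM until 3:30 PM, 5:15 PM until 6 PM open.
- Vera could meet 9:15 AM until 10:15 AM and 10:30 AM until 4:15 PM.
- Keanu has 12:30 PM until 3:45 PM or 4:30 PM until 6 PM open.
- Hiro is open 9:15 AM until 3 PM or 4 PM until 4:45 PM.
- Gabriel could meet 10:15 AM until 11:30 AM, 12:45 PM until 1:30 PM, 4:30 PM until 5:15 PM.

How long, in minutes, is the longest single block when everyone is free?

30

Nadia ∩ Vera: 10:30-11:00, 11:15-13:15, 15:00-15:30.
Nadia ∩ Vera ∩ Keanu: 12:30-13:15, 15:00-15:30.
Nadia ∩ Vera ∩ Keanu ∩ Hiro: 12:30-13:15.
Nadia ∩ Vera ∩ Keanu ∩ Hiro ∩ Gabriel: 12:45-13:15.
Those are the intersection windows.
The longest is 12:45-13:15 at 30 minutes.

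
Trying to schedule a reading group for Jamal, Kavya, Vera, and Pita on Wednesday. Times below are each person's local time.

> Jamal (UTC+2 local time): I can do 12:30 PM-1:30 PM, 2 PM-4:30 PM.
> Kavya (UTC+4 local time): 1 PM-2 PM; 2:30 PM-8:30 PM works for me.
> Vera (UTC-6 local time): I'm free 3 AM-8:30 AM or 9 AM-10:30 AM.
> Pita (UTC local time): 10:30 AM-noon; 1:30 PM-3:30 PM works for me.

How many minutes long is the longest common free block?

Jamal in UTC: 10:30-11:30, 12:00-14:30 (subtract 2h to convert from UTC+2).
Kavya in UTC: 09:00-10:00, 10:30-16:30 (subtract 4h to convert from UTC+4).
Vera in UTC: 09:00-14:30, 15:00-16:30 (add 6h to convert from UTC-6).
Pita in UTC: 10:30-12:00, 13:30-15:30.
Jamal ∩ Kavya: 10:30-11:30, 12:00-14:30.
Jamal ∩ Kavya ∩ Vera: 10:30-11:30, 12:00-14:30.
Jamal ∩ Kavya ∩ Vera ∩ Pita: 10:30-11:30, 13:30-14:30.
So the common availability across everyone is 10:30-11:30, 13:30-14:30.
The longest is 10:30-11:30 at 60 minutes.

60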